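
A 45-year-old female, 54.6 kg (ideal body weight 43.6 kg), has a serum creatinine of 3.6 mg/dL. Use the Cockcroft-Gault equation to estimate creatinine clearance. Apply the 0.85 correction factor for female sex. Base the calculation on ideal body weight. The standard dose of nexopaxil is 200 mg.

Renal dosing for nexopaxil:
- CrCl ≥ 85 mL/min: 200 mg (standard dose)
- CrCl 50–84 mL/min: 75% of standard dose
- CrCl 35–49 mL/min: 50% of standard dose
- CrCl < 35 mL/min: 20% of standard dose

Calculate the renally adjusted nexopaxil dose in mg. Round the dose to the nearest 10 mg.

CrCl = (140 − 45) × 43.6 / (72 × 3.6) × 0.85 = 4142.0 / 259.20 × 0.85 ≈ 13.6 mL/min
CrCl ≈ 14 mL/min → bracket < 35 mL/min.
20% of 200 mg = 40 mg

40 mg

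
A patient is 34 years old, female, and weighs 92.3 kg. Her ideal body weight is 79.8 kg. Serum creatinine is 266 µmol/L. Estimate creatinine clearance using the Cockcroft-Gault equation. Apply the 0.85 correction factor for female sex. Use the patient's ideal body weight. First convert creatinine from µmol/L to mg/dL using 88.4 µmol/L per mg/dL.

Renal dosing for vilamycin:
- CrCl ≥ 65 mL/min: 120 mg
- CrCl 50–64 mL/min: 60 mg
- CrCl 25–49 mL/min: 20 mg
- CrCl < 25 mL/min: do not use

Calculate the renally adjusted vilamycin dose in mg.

SCr = 266 / 88.4 = 3.009 mg/dL
CrCl = (140 − 34) × 79.8 / (72 × 3.009) × 0.85 = 8458.8 / 216.65 × 0.85 ≈ 33.2 mL/min
CrCl ≈ 33 mL/min → bracket 25–49 mL/min.
Dose for this bracket: 20 mg.

20 mg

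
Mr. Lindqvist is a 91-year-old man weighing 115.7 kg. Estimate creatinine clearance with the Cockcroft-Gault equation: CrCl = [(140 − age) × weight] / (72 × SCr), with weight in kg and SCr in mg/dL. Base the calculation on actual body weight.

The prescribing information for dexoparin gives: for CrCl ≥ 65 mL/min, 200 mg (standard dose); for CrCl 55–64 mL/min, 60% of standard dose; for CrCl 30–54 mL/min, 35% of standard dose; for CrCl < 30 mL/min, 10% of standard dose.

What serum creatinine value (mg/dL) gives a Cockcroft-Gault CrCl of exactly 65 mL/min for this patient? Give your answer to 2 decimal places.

Standard dose requires CrCl ≥ 65 mL/min.
Set (140 − 91) × 115.7 / (72 × SCr) = 65
SCr = (140 − 91) × 115.7 / (72 × 65) = 1.211 mg/dL

1.21 mg/dL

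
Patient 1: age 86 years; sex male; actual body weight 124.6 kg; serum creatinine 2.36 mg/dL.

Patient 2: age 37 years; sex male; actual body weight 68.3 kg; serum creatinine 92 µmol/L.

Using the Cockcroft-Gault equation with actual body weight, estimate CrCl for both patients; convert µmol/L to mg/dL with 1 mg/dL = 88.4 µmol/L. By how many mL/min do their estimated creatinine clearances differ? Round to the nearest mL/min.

Patient 1: CrCl = (140 − 86) × 124.6 / (72 × 2.36) = 6728.4 / 169.92 ≈ 39.6 mL/min
Patient 2: SCr = 92 / 88.4 = 1.041 mg/dL
Patient 2: CrCl = (140 − 37) × 68.3 / (72 × 1.041) = 7034.9 / 74.95 ≈ 93.9 mL/min
|39.6 − 93.9| = 54.3 mL/min

54 mL/min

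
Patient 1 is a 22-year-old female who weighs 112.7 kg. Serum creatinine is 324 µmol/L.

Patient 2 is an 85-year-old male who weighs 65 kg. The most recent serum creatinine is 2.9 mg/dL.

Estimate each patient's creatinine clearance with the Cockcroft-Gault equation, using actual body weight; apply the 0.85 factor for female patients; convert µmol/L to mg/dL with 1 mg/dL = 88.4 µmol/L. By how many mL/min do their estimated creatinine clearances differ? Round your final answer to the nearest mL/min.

26 mL/min

Patient 1: SCr = 324 / 88.4 = 3.665 mg/dL
Patient 1: CrCl = (140 − 22) × 112.7 / (72 × 3.665) × 0.85 = 13298.6 / 263.88 × 0.85 ≈ 42.8 mL/min
Patient 2: CrCl = (140 − 85) × 65 / (72 × 2.9) = 3575.0 / 208.80 ≈ 17.1 mL/min
|42.8 − 17.1| = 25.7 mL/min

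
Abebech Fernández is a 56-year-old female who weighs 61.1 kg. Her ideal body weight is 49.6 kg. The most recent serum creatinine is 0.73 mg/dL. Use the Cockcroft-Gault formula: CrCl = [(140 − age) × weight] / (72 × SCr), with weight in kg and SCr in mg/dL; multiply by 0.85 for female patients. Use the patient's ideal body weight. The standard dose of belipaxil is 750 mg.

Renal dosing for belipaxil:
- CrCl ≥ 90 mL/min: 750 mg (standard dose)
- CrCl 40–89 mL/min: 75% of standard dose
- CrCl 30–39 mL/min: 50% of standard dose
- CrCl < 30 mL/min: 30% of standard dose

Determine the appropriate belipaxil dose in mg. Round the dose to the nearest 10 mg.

560 mg

CrCl = (140 − 56) × 49.6 / (72 × 0.73) × 0.85 = 4166.4 / 52.56 × 0.85 ≈ 67.4 mL/min
CrCl ≈ 67 mL/min → bracket 40–89 mL/min.
75% of 750 mg = 562.5 mg → 560 mg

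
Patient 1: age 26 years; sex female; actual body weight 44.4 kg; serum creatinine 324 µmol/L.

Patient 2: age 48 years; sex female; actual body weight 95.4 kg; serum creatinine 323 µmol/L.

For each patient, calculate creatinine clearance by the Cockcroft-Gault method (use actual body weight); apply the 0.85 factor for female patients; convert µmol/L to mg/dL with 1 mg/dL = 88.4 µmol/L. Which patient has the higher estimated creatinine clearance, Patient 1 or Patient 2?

Patient 2

Patient 1: SCr = 324 / 88.4 = 3.665 mg/dL
Patient 1: CrCl = (140 − 26) × 44.4 / (72 × 3.665) × 0.85 = 5061.6 / 263.88 × 0.85 ≈ 16.3 mL/min
Patient 2: SCr = 323 / 88.4 = 3.654 mg/dL
Patient 2: CrCl = (140 − 48) × 95.4 / (72 × 3.654) × 0.85 = 8776.8 / 263.09 × 0.85 ≈ 28.4 mL/min
16.3 vs 28.4 mL/min → Patient 2 is higher.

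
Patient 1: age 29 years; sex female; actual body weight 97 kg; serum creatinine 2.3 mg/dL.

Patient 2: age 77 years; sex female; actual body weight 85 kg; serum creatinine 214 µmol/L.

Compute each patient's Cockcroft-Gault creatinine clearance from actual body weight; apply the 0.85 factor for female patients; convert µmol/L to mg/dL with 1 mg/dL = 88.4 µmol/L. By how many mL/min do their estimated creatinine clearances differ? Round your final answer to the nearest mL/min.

29 mL/min

Patient 1: CrCl = (140 − 29) × 97 / (72 × 2.3) × 0.85 = 10767.0 / 165.60 × 0.85 ≈ 55.3 mL/min
Patient 2: SCr = 214 / 88.4 = 2.421 mg/dL
Patient 2: CrCl = (140 − 77) × 85 / (72 × 2.421) × 0.85 = 5355.0 / 174.31 × 0.85 ≈ 26.1 mL/min
|55.3 − 26.1| = 29.2 mL/min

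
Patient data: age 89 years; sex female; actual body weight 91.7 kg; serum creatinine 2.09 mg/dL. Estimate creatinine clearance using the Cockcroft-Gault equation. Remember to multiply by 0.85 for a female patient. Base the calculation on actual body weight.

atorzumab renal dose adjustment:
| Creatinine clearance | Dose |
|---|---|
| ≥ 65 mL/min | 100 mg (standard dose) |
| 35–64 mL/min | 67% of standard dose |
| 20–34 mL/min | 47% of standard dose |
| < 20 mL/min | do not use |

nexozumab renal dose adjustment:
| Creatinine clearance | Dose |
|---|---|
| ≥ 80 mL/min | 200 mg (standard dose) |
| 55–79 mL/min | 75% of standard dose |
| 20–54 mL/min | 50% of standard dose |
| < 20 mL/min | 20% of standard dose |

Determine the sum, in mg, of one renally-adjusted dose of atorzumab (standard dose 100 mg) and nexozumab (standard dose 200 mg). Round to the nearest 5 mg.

145 mg

CrCl = (140 − 89) × 91.7 / (72 × 2.09) × 0.85 = 4676.7 / 150.48 × 0.85 ≈ 26.4 mL/min
CrCl ≈ 26 mL/min.
atorzumab: 20–34 mL/min → 47% of 100 mg = 47 mg.
nexozumab: 20–54 mL/min → 50% of 200 mg = 100 mg.
Total = 47 + 100 = 147 mg.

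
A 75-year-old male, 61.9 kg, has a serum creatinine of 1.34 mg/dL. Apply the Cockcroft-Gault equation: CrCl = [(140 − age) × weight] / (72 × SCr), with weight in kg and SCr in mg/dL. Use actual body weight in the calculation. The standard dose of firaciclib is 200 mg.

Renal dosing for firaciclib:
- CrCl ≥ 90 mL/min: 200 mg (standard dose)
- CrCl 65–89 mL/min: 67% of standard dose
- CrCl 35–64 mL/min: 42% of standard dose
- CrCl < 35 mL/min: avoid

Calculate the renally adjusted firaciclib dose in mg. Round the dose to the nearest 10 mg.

CrCl = (140 − 75) × 61.9 / (72 × 1.34) = 4023.5 / 96.48 ≈ 41.7 mL/min
CrCl ≈ 42 mL/min → bracket 35–64 mL/min.
42% of 200 mg = 84 mg → 80 mg

80 mg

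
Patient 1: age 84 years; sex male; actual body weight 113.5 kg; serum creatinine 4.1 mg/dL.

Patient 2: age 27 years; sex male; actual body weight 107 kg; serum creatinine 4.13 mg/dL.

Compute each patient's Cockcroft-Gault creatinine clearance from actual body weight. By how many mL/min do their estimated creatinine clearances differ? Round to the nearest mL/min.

Patient 1: CrCl = (140 − 84) × 113.5 / (72 × 4.1) = 6356.0 / 295.20 ≈ 21.5 mL/min
Patient 2: CrCl = (140 − 27) × 107 / (72 × 4.13) = 12091.0 / 297.36 ≈ 40.7 mL/min
|21.5 − 40.7| = 19.2 mL/min

19 mL/min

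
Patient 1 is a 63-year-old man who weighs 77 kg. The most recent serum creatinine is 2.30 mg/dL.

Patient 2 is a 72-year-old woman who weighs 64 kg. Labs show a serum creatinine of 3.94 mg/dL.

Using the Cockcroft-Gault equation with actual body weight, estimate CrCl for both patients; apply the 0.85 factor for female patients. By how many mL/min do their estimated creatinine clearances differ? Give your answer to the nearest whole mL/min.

Patient 1: CrCl = (140 − 63) × 77 / (72 × 2.3) = 5929.0 / 165.60 ≈ 35.8 mL/min
Patient 2: CrCl = (140 − 72) × 64 / (72 × 3.94) × 0.85 = 4352.0 / 283.68 × 0.85 ≈ 13.0 mL/min
|35.8 − 13.0| = 22.8 mL/min

23 mL/min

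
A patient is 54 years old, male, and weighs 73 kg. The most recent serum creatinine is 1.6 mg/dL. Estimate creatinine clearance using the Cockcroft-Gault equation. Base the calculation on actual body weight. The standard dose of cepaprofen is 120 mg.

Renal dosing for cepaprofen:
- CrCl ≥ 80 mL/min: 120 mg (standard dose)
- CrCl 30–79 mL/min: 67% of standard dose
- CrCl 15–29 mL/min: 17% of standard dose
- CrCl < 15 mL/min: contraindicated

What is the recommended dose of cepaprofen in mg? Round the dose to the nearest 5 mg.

80 mg

CrCl = (140 − 54) × 73 / (72 × 1.6) = 6278.0 / 115.20 ≈ 54.5 mL/min
CrCl ≈ 54 mL/min → bracket 30–79 mL/min.
67% of 120 mg = 80.4 mg → 80 mg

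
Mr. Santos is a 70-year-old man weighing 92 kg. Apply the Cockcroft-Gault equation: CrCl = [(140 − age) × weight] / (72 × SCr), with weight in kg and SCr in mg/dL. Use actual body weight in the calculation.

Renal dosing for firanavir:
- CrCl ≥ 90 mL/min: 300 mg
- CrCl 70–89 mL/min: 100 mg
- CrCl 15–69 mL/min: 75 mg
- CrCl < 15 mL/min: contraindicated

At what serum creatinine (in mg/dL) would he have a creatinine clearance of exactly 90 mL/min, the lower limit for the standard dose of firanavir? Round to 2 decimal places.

0.99 mg/dL

Standard dose requires CrCl ≥ 90 mL/min.
Set (140 − 70) × 92 / (72 × SCr) = 90
SCr = (140 − 70) × 92 / (72 × 90) = 0.994 mg/dL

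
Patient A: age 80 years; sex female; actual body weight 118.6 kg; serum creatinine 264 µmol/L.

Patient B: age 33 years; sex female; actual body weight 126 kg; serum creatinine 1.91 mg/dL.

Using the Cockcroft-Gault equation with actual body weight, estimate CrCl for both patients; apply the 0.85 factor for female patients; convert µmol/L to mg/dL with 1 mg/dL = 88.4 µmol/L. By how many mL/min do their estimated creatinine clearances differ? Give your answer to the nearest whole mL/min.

Patient A: SCr = 264 / 88.4 = 2.986 mg/dL
Patient A: CrCl = (140 − 80) × 118.6 / (72 × 2.986) × 0.85 = 7116.0 / 214.99 × 0.85 ≈ 28.1 mL/min
Patient B: CrCl = (140 − 33) × 126 / (72 × 1.91) × 0.85 = 13482.0 / 137.52 × 0.85 ≈ 83.3 mL/min
|28.1 − 83.3| = 55.2 mL/min

55 mL/min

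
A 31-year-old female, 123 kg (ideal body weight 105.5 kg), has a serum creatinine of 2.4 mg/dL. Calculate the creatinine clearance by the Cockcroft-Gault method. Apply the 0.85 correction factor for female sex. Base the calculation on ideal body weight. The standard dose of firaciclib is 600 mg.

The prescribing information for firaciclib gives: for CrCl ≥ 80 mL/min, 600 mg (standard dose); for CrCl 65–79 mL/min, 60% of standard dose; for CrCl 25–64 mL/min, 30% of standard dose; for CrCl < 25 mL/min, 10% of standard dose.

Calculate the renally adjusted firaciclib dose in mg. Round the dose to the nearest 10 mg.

180 mg

CrCl = (140 − 31) × 105.5 / (72 × 2.4) × 0.85 = 11499.5 / 172.80 × 0.85 ≈ 56.6 mL/min
CrCl ≈ 57 mL/min → bracket 25–64 mL/min.
30% of 600 mg = 180 mg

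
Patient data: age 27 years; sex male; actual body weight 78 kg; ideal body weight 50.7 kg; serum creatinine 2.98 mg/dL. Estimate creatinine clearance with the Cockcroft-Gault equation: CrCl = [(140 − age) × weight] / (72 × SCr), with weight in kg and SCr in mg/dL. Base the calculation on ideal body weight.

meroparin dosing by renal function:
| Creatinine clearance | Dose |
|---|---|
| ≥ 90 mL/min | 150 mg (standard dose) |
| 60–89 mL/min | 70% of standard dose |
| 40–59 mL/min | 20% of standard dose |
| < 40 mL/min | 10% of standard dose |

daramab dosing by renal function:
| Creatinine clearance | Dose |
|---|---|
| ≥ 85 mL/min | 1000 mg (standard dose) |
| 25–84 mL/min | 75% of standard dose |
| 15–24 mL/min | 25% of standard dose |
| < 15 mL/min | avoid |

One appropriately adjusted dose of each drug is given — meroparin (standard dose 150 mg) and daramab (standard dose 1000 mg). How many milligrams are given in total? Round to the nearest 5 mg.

765 mg

CrCl = (140 − 27) × 50.7 / (72 × 2.98) = 5729.1 / 214.56 ≈ 26.7 mL/min
CrCl ≈ 27 mL/min.
meroparin: < 40 mL/min → 10% of 150 mg = 15 mg.
daramab: 25–84 mL/min → 75% of 1000 mg = 750 mg.
Total = 15 + 750 = 765 mg.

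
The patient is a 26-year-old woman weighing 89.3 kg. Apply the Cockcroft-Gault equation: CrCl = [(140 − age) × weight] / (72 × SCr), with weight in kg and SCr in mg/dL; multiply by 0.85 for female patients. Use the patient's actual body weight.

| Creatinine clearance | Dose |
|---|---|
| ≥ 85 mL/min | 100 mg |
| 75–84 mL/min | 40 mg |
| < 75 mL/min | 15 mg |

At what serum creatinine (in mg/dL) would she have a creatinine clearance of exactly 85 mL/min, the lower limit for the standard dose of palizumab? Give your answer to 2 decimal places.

Standard dose requires CrCl ≥ 85 mL/min.
Set (140 − 26) × 89.3 × 0.85 / (72 × SCr) = 85
SCr = (140 − 26) × 89.3 × 0.85 / (72 × 85) = 1.414 mg/dL

1.41 mg/dL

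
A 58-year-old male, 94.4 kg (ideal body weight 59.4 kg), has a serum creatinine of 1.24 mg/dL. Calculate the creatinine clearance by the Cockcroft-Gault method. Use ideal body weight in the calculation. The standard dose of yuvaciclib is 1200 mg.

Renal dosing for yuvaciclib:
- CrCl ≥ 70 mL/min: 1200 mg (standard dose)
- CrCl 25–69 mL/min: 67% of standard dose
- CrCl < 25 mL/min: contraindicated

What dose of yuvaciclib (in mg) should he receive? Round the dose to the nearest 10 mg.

800 mg

CrCl = (140 − 58) × 59.4 / (72 × 1.24) = 4870.8 / 89.28 ≈ 54.6 mL/min
CrCl ≈ 55 mL/min → bracket 25–69 mL/min.
67% of 1200 mg = 804 mg → 800 mg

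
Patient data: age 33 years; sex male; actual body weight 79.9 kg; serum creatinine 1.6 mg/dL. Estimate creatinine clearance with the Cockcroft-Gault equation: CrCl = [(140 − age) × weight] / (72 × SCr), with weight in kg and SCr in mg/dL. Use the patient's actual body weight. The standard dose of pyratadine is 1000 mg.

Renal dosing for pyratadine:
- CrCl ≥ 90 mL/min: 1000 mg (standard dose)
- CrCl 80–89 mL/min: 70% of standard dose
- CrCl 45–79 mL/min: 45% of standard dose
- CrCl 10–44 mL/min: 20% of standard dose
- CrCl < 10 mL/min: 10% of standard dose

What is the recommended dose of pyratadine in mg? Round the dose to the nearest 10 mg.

450 mg

CrCl = (140 − 33) × 79.9 / (72 × 1.6) = 8549.3 / 115.20 ≈ 74.2 mL/min
CrCl ≈ 74 mL/min → bracket 45–79 mL/min.
45% of 1000 mg = 450 mg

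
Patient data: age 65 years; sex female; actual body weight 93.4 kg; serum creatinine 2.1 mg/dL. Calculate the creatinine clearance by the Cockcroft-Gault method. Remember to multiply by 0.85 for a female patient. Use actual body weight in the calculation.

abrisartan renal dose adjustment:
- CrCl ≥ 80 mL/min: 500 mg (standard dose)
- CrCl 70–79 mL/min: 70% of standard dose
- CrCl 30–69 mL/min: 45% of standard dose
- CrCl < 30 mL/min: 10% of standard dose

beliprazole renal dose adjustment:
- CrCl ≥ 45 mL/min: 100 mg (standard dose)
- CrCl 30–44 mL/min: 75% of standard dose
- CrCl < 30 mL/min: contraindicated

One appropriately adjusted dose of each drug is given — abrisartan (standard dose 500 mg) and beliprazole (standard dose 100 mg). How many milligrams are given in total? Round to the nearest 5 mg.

300 mg

CrCl = (140 − 65) × 93.4 / (72 × 2.1) × 0.85 = 7005.0 / 151.20 × 0.85 ≈ 39.4 mL/min
CrCl ≈ 39 mL/min.
abrisartan: 30–69 mL/min → 45% of 500 mg = 225 mg.
beliprazole: 30–44 mL/min → 75% of 100 mg = 75 mg.
Total = 225 + 75 = 300 mg.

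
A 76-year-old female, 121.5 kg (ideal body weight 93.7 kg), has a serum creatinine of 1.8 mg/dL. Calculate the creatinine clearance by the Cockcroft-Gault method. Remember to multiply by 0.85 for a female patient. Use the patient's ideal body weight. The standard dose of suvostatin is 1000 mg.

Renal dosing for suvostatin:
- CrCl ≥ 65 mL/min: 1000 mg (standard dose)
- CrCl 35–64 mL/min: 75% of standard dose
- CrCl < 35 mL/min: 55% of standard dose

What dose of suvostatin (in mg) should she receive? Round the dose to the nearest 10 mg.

CrCl = (140 − 76) × 93.7 / (72 × 1.8) × 0.85 = 5996.8 / 129.60 × 0.85 ≈ 39.3 mL/min
CrCl ≈ 39 mL/min → bracket 35–64 mL/min.
75% of 1000 mg = 750 mg

750 mg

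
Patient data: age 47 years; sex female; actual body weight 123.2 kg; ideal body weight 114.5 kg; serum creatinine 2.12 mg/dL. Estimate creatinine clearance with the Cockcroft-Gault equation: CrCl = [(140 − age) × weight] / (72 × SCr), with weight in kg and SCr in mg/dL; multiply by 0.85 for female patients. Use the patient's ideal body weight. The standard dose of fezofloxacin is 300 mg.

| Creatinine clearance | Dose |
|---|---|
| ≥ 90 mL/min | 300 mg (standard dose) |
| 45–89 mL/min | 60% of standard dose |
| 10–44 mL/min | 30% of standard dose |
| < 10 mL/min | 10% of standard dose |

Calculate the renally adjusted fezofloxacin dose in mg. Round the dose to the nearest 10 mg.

CrCl = (140 − 47) × 114.5 / (72 × 2.12) × 0.85 = 10648.5 / 152.64 × 0.85 ≈ 59.3 mL/min
CrCl ≈ 59 mL/min → bracket 45–89 mL/min.
60% of 300 mg = 180 mg

180 mg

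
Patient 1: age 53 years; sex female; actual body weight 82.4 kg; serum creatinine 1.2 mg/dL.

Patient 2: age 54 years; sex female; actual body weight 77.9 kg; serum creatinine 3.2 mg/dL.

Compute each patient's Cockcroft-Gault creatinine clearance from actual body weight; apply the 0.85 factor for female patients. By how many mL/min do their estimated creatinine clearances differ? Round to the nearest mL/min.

46 mL/min

Patient 1: CrCl = (140 − 53) × 82.4 / (72 × 1.2) × 0.85 = 7168.8 / 86.40 × 0.85 ≈ 70.5 mL/min
Patient 2: CrCl = (140 − 54) × 77.9 / (72 × 3.2) × 0.85 = 6699.4 / 230.40 × 0.85 ≈ 24.7 mL/min
|70.5 − 24.7| = 45.8 mL/min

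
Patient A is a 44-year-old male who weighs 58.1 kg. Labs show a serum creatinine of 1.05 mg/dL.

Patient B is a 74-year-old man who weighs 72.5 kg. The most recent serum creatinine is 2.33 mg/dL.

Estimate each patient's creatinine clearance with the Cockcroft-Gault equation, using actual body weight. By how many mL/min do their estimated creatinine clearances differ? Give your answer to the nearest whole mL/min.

Patient A: CrCl = (140 − 44) × 58.1 / (72 × 1.05) = 5577.6 / 75.60 ≈ 73.8 mL/min
Patient B: CrCl = (140 − 74) × 72.5 / (72 × 2.33) = 4785.0 / 167.76 ≈ 28.5 mL/min
|73.8 − 28.5| = 45.3 mL/min

45 mL/min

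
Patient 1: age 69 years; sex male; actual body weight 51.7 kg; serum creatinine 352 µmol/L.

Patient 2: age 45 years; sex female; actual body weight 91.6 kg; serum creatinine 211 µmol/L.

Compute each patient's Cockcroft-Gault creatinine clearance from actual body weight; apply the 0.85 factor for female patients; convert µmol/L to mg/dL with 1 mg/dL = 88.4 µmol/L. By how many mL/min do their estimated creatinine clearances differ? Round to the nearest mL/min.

Patient 1: SCr = 352 / 88.4 = 3.982 mg/dL
Patient 1: CrCl = (140 − 69) × 51.7 / (72 × 3.982) = 3670.7 / 286.70 ≈ 12.8 mL/min
Patient 2: SCr = 211 / 88.4 = 2.387 mg/dL
Patient 2: CrCl = (140 − 45) × 91.6 / (72 × 2.387) × 0.85 = 8702.0 / 171.86 × 0.85 ≈ 43.0 mL/min
|12.8 − 43.0| = 30.2 mL/min

30 mL/min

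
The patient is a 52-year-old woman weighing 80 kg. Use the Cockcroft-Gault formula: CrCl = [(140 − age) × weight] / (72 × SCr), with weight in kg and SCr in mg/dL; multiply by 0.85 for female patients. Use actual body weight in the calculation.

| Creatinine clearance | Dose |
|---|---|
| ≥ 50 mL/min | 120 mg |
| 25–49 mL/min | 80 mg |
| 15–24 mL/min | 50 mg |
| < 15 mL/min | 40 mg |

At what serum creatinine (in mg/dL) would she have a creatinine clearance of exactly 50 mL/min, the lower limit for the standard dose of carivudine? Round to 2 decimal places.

Standard dose requires CrCl ≥ 50 mL/min.
Set (140 − 52) × 80 × 0.85 / (72 × SCr) = 50
SCr = (140 − 52) × 80 × 0.85 / (72 × 50) = 1.662 mg/dL

1.66 mg/dL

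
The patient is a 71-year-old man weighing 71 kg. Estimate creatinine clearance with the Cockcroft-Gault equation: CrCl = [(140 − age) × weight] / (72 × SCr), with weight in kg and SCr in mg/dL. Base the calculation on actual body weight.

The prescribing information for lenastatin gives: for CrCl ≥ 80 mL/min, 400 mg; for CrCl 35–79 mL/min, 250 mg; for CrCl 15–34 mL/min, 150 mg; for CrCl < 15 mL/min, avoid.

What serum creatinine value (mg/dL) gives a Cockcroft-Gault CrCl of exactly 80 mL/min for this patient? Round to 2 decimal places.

Standard dose requires CrCl ≥ 80 mL/min.
Set (140 − 71) × 71 / (72 × SCr) = 80
SCr = (140 − 71) × 71 / (72 × 80) = 0.851 mg/dL

0.85 mg/dL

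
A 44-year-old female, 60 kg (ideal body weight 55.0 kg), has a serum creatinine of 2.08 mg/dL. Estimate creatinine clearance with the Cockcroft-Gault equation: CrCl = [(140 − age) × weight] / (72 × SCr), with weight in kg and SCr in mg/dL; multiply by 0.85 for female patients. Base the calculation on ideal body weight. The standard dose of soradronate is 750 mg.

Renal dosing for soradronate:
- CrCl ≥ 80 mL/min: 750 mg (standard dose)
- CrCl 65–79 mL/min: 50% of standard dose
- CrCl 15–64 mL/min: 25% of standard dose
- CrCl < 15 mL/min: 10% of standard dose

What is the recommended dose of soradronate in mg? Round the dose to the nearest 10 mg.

CrCl = (140 − 44) × 55 / (72 × 2.08) × 0.85 = 5280.0 / 149.76 × 0.85 ≈ 30.0 mL/min
CrCl ≈ 30 mL/min → bracket 15–64 mL/min.
25% of 750 mg = 187.5 mg → 190 mg

190 mg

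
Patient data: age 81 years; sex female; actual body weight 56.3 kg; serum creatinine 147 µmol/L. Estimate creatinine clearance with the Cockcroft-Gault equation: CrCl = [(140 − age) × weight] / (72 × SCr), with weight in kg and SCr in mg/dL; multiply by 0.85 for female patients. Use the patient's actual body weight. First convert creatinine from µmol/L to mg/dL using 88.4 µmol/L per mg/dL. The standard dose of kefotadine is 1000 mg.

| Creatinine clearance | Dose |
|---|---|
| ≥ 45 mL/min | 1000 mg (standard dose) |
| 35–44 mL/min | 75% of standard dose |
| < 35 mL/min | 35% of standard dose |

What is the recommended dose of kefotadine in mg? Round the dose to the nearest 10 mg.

350 mg

SCr = 147 / 88.4 = 1.663 mg/dL
CrCl = (140 − 81) × 56.3 / (72 × 1.663) × 0.85 = 3321.7 / 119.74 × 0.85 ≈ 23.6 mL/min
CrCl ≈ 24 mL/min → bracket < 35 mL/min.
35% of 1000 mg = 350 mg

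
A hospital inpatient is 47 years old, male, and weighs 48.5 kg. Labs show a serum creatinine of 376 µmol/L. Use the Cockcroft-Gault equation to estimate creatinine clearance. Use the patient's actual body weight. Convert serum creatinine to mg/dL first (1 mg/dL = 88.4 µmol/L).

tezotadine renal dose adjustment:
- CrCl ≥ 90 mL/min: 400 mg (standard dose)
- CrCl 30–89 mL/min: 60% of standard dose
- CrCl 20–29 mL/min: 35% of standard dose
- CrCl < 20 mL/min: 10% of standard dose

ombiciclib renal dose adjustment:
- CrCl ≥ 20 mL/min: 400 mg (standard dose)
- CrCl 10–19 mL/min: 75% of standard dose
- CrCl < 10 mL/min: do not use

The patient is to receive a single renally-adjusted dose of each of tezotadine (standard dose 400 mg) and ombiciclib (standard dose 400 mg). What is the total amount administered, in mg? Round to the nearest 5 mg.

SCr = 376 / 88.4 = 4.253 mg/dL
CrCl = (140 − 47) × 48.5 / (72 × 4.253) = 4510.5 / 306.22 ≈ 14.7 mL/min
CrCl ≈ 15 mL/min.
tezotadine: < 20 mL/min → 10% of 400 mg = 40 mg.
ombiciclib: 10–19 mL/min → 75% of 400 mg = 300 mg.
Total = 40 + 300 = 340 mg.

340 mg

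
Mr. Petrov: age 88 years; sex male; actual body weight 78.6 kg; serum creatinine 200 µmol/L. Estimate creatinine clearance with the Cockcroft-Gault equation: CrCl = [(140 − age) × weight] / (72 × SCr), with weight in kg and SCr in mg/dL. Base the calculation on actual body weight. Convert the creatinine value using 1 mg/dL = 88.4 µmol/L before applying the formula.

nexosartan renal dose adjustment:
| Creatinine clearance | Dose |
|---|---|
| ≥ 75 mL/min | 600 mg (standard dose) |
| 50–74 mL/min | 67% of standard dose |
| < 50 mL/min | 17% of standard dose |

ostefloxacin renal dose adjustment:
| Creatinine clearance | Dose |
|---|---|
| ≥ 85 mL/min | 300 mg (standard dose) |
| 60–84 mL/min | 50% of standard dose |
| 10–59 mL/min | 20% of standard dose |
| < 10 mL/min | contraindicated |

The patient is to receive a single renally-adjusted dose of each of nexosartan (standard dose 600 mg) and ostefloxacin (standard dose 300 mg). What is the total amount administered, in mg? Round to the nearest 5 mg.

SCr = 200 / 88.4 = 2.262 mg/dL
CrCl = (140 − 88) × 78.6 / (72 × 2.262) = 4087.2 / 162.86 ≈ 25.1 mL/min
CrCl ≈ 25 mL/min.
nexosartan: < 50 mL/min → 17% of 600 mg = 102 mg.
ostefloxacin: 10–59 mL/min → 20% of 300 mg = 60 mg.
Total = 102 + 60 = 162 mg.

160 mg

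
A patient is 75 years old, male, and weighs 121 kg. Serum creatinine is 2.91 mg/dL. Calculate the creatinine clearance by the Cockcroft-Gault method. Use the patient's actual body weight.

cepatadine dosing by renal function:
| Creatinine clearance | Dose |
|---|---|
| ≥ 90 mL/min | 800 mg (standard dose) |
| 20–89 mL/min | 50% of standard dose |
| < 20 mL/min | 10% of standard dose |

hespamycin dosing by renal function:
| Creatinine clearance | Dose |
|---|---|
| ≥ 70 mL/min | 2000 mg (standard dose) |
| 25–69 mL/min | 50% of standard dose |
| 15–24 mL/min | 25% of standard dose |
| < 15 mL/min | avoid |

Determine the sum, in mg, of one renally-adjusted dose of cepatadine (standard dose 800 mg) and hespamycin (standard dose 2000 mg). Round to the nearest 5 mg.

CrCl = (140 − 75) × 121 / (72 × 2.91) = 7865.0 / 209.52 ≈ 37.5 mL/min
CrCl ≈ 38 mL/min.
cepatadine: 20–89 mL/min → 50% of 800 mg = 400 mg.
hespamycin: 25–69 mL/min → 50% of 2000 mg = 1000 mg.
Total = 400 + 1000 = 1400 mg.

1400 mg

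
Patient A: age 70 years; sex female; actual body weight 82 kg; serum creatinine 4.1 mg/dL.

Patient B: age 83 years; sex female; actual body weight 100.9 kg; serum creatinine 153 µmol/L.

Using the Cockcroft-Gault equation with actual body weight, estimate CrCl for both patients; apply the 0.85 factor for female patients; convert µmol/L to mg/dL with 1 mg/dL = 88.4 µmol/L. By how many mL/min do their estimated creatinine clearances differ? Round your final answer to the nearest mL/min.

23 mL/min

Patient A: CrCl = (140 − 70) × 82 / (72 × 4.1) × 0.85 = 5740.0 / 295.20 × 0.85 ≈ 16.5 mL/min
Patient B: SCr = 153 / 88.4 = 1.731 mg/dL
Patient B: CrCl = (140 − 83) × 100.9 / (72 × 1.731) × 0.85 = 5751.3 / 124.63 × 0.85 ≈ 39.2 mL/min
|16.5 − 39.2| = 22.7 mL/min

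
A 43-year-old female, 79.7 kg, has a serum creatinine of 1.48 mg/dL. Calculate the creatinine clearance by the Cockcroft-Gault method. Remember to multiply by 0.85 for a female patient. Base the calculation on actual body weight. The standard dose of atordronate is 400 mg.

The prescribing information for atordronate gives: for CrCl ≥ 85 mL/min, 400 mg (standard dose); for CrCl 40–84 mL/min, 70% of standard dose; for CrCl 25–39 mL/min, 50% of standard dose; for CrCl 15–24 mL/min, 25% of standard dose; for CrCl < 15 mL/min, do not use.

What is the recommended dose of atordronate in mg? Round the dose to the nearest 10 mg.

CrCl = (140 − 43) × 79.7 / (72 × 1.48) × 0.85 = 7730.9 / 106.56 × 0.85 ≈ 61.7 mL/min
CrCl ≈ 62 mL/min → bracket 40–84 mL/min.
70% of 400 mg = 280 mg

280 mg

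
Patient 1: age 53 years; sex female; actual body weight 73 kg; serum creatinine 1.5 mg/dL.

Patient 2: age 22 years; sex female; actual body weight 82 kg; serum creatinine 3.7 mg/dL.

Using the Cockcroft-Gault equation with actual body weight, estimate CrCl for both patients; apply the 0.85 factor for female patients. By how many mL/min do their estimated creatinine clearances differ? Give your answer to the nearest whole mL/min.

19 mL/min

Patient 1: CrCl = (140 − 53) × 73 / (72 × 1.5) × 0.85 = 6351.0 / 108.00 × 0.85 ≈ 50.0 mL/min
Patient 2: CrCl = (140 − 22) × 82 / (72 × 3.7) × 0.85 = 9676.0 / 266.40 × 0.85 ≈ 30.9 mL/min
|50.0 − 30.9| = 19.1 mL/min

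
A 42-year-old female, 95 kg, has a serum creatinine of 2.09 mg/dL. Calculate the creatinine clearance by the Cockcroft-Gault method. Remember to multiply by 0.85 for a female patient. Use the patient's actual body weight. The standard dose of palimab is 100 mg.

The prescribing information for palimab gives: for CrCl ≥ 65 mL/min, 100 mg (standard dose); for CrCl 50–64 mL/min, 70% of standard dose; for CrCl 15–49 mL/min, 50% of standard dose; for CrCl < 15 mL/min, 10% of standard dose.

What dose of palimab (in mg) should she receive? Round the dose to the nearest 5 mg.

70 mg

CrCl = (140 − 42) × 95 / (72 × 2.09) × 0.85 = 9310.0 / 150.48 × 0.85 ≈ 52.6 mL/min
CrCl ≈ 53 mL/min → bracket 50–64 mL/min.
70% of 100 mg = 70 mg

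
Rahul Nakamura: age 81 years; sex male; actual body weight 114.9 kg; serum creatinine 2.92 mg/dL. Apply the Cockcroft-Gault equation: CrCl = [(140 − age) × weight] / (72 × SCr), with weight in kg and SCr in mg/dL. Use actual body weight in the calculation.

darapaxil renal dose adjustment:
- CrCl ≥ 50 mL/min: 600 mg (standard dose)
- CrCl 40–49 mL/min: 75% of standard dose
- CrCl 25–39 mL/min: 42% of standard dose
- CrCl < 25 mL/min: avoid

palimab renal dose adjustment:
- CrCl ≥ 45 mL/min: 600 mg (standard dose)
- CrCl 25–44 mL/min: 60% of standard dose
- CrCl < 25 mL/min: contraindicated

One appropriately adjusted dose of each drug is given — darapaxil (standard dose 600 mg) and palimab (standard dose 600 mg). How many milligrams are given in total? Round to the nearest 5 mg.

CrCl = (140 − 81) × 114.9 / (72 × 2.92) = 6779.1 / 210.24 ≈ 32.2 mL/min
CrCl ≈ 32 mL/min.
darapaxil: 25–39 mL/min → 42% of 600 mg = 252 mg.
palimab: 25–44 mL/min → 60% of 600 mg = 360 mg.
Total = 252 + 360 = 612 mg.

610 mg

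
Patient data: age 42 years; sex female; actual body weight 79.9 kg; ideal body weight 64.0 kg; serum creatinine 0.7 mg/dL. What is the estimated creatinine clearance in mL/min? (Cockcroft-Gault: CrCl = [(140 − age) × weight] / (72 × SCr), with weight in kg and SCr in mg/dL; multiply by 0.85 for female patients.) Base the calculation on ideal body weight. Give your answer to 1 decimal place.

105.8 mL/min

CrCl = (140 − 42) × 64 / (72 × 0.7) × 0.85 = 6272.0 / 50.40 × 0.85 ≈ 105.8 mL/min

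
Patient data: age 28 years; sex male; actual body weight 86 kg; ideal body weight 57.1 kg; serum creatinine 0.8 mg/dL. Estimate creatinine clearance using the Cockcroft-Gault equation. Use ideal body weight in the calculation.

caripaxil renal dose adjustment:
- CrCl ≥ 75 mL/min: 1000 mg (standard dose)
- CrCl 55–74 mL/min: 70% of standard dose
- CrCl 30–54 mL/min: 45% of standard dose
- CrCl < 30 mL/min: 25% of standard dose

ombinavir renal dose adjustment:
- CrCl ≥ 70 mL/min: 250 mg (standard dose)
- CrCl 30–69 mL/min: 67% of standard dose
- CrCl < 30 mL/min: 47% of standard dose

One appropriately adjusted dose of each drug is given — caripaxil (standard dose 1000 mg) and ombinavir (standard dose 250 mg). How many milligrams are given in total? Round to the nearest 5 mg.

CrCl = (140 − 28) × 57.1 / (72 × 0.8) = 6395.2 / 57.60 ≈ 111.0 mL/min
CrCl ≈ 111 mL/min.
caripaxil: ≥ 75 mL/min → 100% of 1000 mg = 1000 mg.
ombinavir: ≥ 70 mL/min → 100% of 250 mg = 250 mg.
Total = 1000 + 250 = 1250 mg.

1250 mg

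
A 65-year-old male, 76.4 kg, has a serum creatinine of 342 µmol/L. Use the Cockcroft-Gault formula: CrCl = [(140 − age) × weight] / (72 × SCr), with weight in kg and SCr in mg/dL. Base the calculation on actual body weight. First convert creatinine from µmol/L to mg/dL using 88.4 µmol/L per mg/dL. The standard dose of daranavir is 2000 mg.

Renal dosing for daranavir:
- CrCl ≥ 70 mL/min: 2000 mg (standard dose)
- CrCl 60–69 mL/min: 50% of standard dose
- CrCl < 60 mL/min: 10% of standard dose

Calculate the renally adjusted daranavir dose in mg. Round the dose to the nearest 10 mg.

200 mg

SCr = 342 / 88.4 = 3.869 mg/dL
CrCl = (140 − 65) × 76.4 / (72 × 3.869) = 5730.0 / 278.57 ≈ 20.6 mL/min
CrCl ≈ 21 mL/min → bracket < 60 mL/min.
10% of 2000 mg = 200 mg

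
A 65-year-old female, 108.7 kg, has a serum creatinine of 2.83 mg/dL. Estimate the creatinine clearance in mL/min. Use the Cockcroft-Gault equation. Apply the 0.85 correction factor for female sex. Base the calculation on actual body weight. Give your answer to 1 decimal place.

34.0 mL/min

CrCl = (140 − 65) × 108.7 / (72 × 2.83) × 0.85 = 8152.5 / 203.76 × 0.85 ≈ 34.0 mL/min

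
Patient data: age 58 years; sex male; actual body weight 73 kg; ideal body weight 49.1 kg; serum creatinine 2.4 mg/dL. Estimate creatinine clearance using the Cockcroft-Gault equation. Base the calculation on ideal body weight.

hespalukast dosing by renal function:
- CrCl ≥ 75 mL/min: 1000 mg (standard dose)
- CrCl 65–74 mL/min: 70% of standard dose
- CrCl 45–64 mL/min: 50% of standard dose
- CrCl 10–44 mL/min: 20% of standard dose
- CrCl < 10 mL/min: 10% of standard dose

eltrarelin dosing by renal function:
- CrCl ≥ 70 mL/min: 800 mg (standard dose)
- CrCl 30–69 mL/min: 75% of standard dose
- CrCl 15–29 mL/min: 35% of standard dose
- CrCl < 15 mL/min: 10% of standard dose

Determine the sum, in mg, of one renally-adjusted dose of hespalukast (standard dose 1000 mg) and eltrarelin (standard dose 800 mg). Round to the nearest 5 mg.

480 mg

CrCl = (140 − 58) × 49.1 / (72 × 2.4) = 4026.2 / 172.80 ≈ 23.3 mL/min
CrCl ≈ 23 mL/min.
hespalukast: 10–44 mL/min → 20% of 1000 mg = 200 mg.
eltrarelin: 15–29 mL/min → 35% of 800 mg = 280 mg.
Total = 200 + 280 = 480 mg.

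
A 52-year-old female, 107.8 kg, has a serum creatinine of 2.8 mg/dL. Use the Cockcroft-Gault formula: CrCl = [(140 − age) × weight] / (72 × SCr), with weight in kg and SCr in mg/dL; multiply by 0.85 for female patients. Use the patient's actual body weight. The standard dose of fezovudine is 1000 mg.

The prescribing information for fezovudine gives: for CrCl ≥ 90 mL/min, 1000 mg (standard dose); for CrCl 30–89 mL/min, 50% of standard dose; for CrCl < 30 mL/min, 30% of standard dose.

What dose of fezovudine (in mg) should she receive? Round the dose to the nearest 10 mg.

500 mg

CrCl = (140 − 52) × 107.8 / (72 × 2.8) × 0.85 = 9486.4 / 201.60 × 0.85 ≈ 40.0 mL/min
CrCl ≈ 40 mL/min → bracket 30–89 mL/min.
50% of 1000 mg = 500 mg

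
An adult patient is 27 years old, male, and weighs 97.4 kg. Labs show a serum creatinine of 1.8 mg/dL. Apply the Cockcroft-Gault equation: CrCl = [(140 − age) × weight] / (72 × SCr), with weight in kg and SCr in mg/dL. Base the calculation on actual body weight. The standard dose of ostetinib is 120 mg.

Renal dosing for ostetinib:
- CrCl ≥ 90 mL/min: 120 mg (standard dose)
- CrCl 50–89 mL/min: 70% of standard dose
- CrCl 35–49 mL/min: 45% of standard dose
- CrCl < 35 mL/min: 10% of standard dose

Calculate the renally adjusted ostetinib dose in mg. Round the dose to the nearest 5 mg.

CrCl = (140 − 27) × 97.4 / (72 × 1.8) = 11006.2 / 129.60 ≈ 84.9 mL/min
CrCl ≈ 85 mL/min → bracket 50–89 mL/min.
70% of 120 mg = 84 mg → 85 mg

85 mg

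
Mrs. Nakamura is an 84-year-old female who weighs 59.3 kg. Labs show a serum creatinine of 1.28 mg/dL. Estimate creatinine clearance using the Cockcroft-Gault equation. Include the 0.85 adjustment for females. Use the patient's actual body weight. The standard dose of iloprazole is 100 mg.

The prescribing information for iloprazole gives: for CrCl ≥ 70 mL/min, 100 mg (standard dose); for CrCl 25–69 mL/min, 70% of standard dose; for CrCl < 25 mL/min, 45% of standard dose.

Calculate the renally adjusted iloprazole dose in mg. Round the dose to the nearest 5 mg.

70 mg

CrCl = (140 − 84) × 59.3 / (72 × 1.28) × 0.85 = 3320.8 / 92.16 × 0.85 ≈ 30.6 mL/min
CrCl ≈ 31 mL/min → bracket 25–69 mL/min.
70% of 100 mg = 70 mg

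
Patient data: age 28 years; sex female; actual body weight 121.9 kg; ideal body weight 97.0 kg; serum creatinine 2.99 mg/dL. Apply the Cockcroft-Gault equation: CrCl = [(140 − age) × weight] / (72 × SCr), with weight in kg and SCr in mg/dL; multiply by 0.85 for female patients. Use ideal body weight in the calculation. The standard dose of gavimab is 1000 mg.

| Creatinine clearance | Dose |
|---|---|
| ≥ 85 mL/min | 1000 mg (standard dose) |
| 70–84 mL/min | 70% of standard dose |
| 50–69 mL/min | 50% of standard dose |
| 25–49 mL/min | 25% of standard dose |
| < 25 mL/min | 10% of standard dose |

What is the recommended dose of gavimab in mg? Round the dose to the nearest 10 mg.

250 mg

CrCl = (140 − 28) × 97 / (72 × 2.99) × 0.85 = 10864.0 / 215.28 × 0.85 ≈ 42.9 mL/min
CrCl ≈ 43 mL/min → bracket 25–49 mL/min.
25% of 1000 mg = 250 mg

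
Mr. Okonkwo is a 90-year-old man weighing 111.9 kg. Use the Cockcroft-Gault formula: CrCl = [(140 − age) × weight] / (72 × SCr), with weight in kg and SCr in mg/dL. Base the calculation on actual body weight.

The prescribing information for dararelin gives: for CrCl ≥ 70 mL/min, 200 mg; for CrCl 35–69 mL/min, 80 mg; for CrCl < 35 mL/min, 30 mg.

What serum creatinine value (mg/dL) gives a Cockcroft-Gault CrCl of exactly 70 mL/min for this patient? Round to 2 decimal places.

Standard dose requires CrCl ≥ 70 mL/min.
Set (140 − 90) × 111.9 / (72 × SCr) = 70
SCr = (140 − 90) × 111.9 / (72 × 70) = 1.110 mg/dL

1.11 mg/dL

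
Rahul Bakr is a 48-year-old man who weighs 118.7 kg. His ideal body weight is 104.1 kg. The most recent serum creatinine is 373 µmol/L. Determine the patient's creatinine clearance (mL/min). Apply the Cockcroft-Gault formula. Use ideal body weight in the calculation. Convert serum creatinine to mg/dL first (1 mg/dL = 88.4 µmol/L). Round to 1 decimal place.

SCr = 373 / 88.4 = 4.219 mg/dL
CrCl = (140 − 48) × 104.1 / (72 × 4.219) = 9577.2 / 303.77 ≈ 31.5 mL/min

31.5 mL/min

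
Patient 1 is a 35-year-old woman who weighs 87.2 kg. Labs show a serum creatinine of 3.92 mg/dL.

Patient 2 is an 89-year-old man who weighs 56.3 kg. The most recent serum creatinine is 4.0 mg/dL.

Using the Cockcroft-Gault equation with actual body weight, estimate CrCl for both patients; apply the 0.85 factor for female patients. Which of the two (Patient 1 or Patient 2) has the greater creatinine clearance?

Patient 1: CrCl = (140 − 35) × 87.2 / (72 × 3.92) × 0.85 = 9156.0 / 282.24 × 0.85 ≈ 27.6 mL/min
Patient 2: CrCl = (140 − 89) × 56.3 / (72 × 4) = 2871.3 / 288.00 ≈ 10.0 mL/min
27.6 vs 10.0 mL/min → Patient 1 is higher.

Patient 1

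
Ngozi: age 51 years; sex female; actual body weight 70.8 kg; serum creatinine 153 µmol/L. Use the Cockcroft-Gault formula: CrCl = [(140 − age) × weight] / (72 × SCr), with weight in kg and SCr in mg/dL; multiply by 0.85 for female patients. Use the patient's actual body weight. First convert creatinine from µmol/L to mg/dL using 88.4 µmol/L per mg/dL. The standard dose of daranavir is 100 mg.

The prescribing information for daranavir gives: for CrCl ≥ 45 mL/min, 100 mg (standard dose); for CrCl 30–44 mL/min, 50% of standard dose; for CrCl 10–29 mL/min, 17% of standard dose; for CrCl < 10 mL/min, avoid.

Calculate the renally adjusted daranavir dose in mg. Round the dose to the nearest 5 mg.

50 mg

SCr = 153 / 88.4 = 1.731 mg/dL
CrCl = (140 − 51) × 70.8 / (72 × 1.731) × 0.85 = 6301.2 / 124.63 × 0.85 ≈ 43.0 mL/min
CrCl ≈ 43 mL/min → bracket 30–44 mL/min.
50% of 100 mg = 50 mg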